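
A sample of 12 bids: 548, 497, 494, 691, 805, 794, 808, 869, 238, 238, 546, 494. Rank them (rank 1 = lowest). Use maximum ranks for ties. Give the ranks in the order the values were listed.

7, 5, 4, 8, 10, 9, 11, 12, 2, 2, 6, 4

Sorted (ascending): 238, 238, 494, 494, 497, 546, 548, 691, 794, 805, 808, 869
The 2 values of 238 occupy positions 1–2 → each gets rank 2.
The 2 values of 494 occupy positions 3–4 → each gets rank 4.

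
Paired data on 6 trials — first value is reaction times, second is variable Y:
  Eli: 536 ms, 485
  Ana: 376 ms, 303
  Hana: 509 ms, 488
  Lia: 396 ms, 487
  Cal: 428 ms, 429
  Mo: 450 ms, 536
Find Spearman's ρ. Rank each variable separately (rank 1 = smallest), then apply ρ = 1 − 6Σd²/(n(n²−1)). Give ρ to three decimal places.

Ranks of variable 1: 6, 1, 5, 2, 3, 4
Ranks of variable 2: 3, 1, 5, 4, 2, 6
d = r₁ − r₂: 3, 0, 0, -2, 1, -2
d²: 9, 0, 0, 4, 1, 4; Σd² = 18
ρ = 1 − 6·18/(6·35) = 1 − 108/210 = 0.486

0.486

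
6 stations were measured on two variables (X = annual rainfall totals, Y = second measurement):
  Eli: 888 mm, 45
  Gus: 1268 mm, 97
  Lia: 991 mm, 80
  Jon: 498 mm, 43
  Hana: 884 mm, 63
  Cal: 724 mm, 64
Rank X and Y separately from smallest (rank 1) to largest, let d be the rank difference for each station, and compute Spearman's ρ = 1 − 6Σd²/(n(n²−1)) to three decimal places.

0.771

Ranks of variable 1: 4, 6, 5, 1, 3, 2
Ranks of variable 2: 2, 6, 5, 1, 3, 4
d = r₁ − r₂: 2, 0, 0, 0, 0, -2
d²: 4, 0, 0, 0, 0, 4; Σd² = 8
ρ = 1 − 6·8/(6·35) = 1 − 48/210 = 0.771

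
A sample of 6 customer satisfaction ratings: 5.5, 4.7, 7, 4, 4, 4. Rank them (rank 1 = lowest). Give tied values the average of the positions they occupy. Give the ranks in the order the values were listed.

5, 4, 6, 2, 2, 2

Sorted (ascending): 4, 4, 4, 4.7, 5.5, 7
The 3 values of 4 occupy positions 1–3 → average rank 2.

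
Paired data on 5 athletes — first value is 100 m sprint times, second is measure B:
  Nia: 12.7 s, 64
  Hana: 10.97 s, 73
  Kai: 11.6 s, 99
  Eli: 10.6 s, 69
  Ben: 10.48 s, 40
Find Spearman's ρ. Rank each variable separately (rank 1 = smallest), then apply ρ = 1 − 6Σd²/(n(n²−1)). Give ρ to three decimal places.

0.400

Ranks of variable 1: 5, 3, 4, 2, 1
Ranks of variable 2: 2, 4, 5, 3, 1
d = r₁ − r₂: 3, -1, -1, -1, 0
d²: 9, 1, 1, 1, 0; Σd² = 12
ρ = 1 − 6·12/(5·24) = 1 − 72/120 = 0.400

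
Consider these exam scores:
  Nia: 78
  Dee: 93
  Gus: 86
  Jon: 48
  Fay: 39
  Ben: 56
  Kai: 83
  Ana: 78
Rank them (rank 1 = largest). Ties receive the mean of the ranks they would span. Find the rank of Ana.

Sorted (descending): 93, 86, 83, 78, 78, 56, 48, 39
The 2 values of 78 occupy positions 4–5 → average rank (4+5)/2 = 4.5.
Ana has value 78 → rank 4.5.

4.5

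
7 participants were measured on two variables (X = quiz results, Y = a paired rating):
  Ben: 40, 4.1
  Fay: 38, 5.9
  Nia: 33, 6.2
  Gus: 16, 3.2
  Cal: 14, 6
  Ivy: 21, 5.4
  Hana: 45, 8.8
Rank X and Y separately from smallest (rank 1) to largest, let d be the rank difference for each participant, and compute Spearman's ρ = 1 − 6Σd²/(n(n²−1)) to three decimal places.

Ranks of variable 1: 6, 5, 4, 2, 1, 3, 7
Ranks of variable 2: 2, 4, 6, 1, 5, 3, 7
d = r₁ − r₂: 4, 1, -2, 1, -4, 0, 0
d²: 16, 1, 4, 1, 16, 0, 0; Σd² = 38
ρ = 1 − 6·38/(7·48) = 1 − 228/336 = 0.321

0.321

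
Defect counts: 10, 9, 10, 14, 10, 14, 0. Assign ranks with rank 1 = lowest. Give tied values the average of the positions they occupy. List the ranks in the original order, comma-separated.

4, 2, 4, 6.5, 4, 6.5, 1

Sorted (ascending): 0, 9, 10, 10, 10, 14, 14
The 3 values of 10 occupy positions 3–5 → average rank 4.
The 2 values of 14 occupy positions 6–7 → average rank (6+7)/2 = 6.5.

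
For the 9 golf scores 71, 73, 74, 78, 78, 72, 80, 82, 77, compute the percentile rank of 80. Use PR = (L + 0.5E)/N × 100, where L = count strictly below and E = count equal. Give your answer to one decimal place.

83.3

N = 9.
Strictly below 80: 7. Equal to 80: 1.
PR = (7 + 0.5·1)/9 × 100 = 83.3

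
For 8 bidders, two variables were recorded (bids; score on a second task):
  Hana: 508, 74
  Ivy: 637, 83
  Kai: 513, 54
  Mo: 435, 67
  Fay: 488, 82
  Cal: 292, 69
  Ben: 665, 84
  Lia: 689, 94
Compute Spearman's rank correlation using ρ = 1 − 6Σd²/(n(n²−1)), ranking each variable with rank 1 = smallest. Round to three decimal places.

0.714

Ranks of variable 1: 4, 6, 5, 2, 3, 1, 7, 8
Ranks of variable 2: 4, 6, 1, 2, 5, 3, 7, 8
d = r₁ − r₂: 0, 0, 4, 0, -2, -2, 0, 0
d²: 0, 0, 16, 0, 4, 4, 0, 0; Σd² = 24
ρ = 1 − 6·24/(8·63) = 1 − 144/504 = 0.714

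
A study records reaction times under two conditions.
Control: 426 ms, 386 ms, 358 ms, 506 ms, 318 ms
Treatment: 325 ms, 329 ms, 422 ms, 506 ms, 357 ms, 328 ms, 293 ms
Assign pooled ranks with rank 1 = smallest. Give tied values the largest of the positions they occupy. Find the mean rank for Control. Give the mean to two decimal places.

7.80

Sorted (ascending): 293, 318, 325, 328, 329, 357, 358, 386, 422, 426, 506, 506
The 2 values of 506 occupy positions 11–12 → each gets rank 12.
Control values → pooled ranks: 426→10, 386→8, 358→7, 506→12, 318→2
Mean rank = (10 + 8 + 7 + 12 + 2) / 5 = 7.80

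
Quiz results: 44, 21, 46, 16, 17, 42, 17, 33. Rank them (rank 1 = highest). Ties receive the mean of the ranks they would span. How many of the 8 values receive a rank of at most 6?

5

Sorted (descending): 46, 44, 42, 33, 21, 17, 17, 16
The 2 values of 17 occupy positions 6–7 → average rank (6+7)/2 = 6.5.
Ranks ≤ 6: {1, 2, 3, 4, 5} → 5 values.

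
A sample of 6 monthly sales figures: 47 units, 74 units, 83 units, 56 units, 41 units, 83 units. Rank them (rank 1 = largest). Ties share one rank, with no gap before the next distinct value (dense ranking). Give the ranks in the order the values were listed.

Sorted (descending): 83, 83, 74, 56, 47, 41
The 2 values of 83 share dense rank 1.
Remaining distinct values take the next consecutive integers.

4, 2, 1, 3, 5, 1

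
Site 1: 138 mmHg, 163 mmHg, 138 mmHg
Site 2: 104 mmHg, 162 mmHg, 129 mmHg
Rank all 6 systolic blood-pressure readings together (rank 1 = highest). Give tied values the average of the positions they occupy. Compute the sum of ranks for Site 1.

Sorted (descending): 163, 162, 138, 138, 129, 104
The 2 values of 138 occupy positions 3–4 → average rank (3+4)/2 = 3.5.
Site 1 values → pooled ranks: 138→3.5, 163→1, 138→3.5
Rank sum = 3.5 + 1 + 3.5 = 8

8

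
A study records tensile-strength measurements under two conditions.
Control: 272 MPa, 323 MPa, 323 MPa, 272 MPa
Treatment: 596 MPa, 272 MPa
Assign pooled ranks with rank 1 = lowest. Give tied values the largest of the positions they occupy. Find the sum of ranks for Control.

16

Sorted (ascending): 272, 272, 272, 323, 323, 596
The 3 values of 272 occupy positions 1–3 → each gets rank 3.
The 2 values of 323 occupy positions 4–5 → each gets rank 5.
Control values → pooled ranks: 272→3, 323→5, 323→5, 272→3
Rank sum = 3 + 5 + 5 + 3 = 16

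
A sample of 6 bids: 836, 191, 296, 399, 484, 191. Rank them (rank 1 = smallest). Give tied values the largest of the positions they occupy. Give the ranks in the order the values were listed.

Sorted (ascending): 191, 191, 296, 399, 484, 836
The 2 values of 191 occupy positions 1–2 → each gets rank 2.

6, 2, 3, 4, 5, 2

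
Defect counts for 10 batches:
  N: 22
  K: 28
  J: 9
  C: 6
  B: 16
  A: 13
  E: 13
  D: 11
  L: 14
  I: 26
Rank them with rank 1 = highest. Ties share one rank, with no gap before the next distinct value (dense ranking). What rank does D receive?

Sorted (descending): 28, 26, 22, 16, 14, 13, 13, 11, 9, 6
The 2 values of 13 share dense rank 6.
Remaining distinct values take the next consecutive integers.
D has value 11 → rank 7.

7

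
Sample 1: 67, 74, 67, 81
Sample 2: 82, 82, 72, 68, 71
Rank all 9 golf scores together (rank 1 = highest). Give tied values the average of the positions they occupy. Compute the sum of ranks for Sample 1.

Sorted (descending): 82, 82, 81, 74, 72, 71, 68, 67, 67
The 2 values of 82 occupy positions 1–2 → average rank (1+2)/2 = 1.5.
The 2 values of 67 occupy positions 8–9 → average rank (8+9)/2 = 8.5.
Sample 1 values → pooled ranks: 67→8.5, 74→4, 67→8.5, 81→3
Rank sum = 8.5 + 4 + 8.5 + 3 = 24

24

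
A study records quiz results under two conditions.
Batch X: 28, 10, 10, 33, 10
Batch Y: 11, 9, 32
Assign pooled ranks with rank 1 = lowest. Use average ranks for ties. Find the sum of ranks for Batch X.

23

Sorted (ascending): 9, 10, 10, 10, 11, 28, 32, 33
The 3 values of 10 occupy positions 2–4 → average rank 3.
Batch X values → pooled ranks: 28→6, 10→3, 10→3, 33→8, 10→3
Rank sum = 6 + 3 + 3 + 8 + 3 = 23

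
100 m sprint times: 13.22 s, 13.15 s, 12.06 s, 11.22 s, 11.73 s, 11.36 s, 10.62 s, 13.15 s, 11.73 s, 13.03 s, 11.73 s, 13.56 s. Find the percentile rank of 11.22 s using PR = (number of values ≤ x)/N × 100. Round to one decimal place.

16.7

N = 12.
Strictly below 11.22: 1. Equal to 11.22: 1.
PR = 2/12 × 100 = 16.7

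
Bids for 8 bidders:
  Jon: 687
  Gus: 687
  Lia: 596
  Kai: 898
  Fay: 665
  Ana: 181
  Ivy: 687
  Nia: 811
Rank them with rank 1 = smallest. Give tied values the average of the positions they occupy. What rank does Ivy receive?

Sorted (ascending): 181, 596, 665, 687, 687, 687, 811, 898
The 3 values of 687 occupy positions 4–6 → average rank 5.
Ivy has value 687 → rank 5.

5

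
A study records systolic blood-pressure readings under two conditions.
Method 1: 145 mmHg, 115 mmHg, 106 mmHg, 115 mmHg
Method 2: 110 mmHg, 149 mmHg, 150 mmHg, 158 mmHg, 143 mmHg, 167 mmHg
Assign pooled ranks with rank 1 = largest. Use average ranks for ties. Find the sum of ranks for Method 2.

25

Sorted (descending): 167, 158, 150, 149, 145, 143, 115, 115, 110, 106
The 2 values of 115 occupy positions 7–8 → average rank (7+8)/2 = 7.5.
Method 2 values → pooled ranks: 110→9, 149→4, 150→3, 158→2, 143→6, 167→1
Rank sum = 9 + 4 + 3 + 2 + 6 + 1 = 25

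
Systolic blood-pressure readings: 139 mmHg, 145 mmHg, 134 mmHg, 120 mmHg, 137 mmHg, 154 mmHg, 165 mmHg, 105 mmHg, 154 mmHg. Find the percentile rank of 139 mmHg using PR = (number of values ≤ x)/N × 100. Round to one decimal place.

N = 9.
Strictly below 139: 4. Equal to 139: 1.
PR = 5/9 × 100 = 55.6

55.6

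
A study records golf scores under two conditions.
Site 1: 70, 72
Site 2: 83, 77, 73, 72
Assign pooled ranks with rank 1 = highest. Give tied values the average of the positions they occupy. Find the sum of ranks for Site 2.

10.5

Sorted (descending): 83, 77, 73, 72, 72, 70
The 2 values of 72 occupy positions 4–5 → average rank (4+5)/2 = 4.5.
Site 2 values → pooled ranks: 83→1, 77→2, 73→3, 72→4.5
Rank sum = 1 + 2 + 3 + 4.5 = 10.5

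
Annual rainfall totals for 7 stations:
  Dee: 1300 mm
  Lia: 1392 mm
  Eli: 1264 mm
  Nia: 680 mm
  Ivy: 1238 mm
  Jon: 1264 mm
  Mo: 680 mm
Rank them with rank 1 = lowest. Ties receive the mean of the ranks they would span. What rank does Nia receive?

1.5

Sorted (ascending): 680, 680, 1238, 1264, 1264, 1300, 1392
The 2 values of 680 occupy positions 1–2 → average rank (1+2)/2 = 1.5.
The 2 values of 1264 occupy positions 4–5 → average rank (4+5)/2 = 4.5.
Nia has value 680 mm → rank 1.5.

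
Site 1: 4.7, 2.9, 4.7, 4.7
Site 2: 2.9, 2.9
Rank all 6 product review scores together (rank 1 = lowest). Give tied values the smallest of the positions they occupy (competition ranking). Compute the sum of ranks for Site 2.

Sorted (ascending): 2.9, 2.9, 2.9, 4.7, 4.7, 4.7
The 3 values of 2.9 occupy positions 1–3 → each gets rank 1.
The 3 values of 4.7 occupy positions 4–6 → each gets rank 4.
Site 2 values → pooled ranks: 2.9→1, 2.9→1
Rank sum = 1 + 1 = 2

2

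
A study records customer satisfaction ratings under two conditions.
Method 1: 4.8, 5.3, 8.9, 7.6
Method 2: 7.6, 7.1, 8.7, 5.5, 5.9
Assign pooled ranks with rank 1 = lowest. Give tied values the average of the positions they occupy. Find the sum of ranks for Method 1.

Sorted (ascending): 4.8, 5.3, 5.5, 5.9, 7.1, 7.6, 7.6, 8.7, 8.9
The 2 values of 7.6 occupy positions 6–7 → average rank (6+7)/2 = 6.5.
Method 1 values → pooled ranks: 4.8→1, 5.3→2, 8.9→9, 7.6→6.5
Rank sum = 1 + 2 + 9 + 6.5 = 18.5

18.5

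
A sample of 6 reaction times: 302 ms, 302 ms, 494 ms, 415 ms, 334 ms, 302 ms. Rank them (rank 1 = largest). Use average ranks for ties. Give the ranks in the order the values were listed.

5, 5, 1, 2, 3, 5

Sorted (descending): 494, 415, 334, 302, 302, 302
The 3 values of 302 occupy positions 4–6 → average rank 5.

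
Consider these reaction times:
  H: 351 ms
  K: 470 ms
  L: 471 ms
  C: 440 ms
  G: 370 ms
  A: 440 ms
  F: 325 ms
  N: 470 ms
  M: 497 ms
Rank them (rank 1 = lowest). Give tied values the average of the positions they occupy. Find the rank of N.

Sorted (ascending): 325, 351, 370, 440, 440, 470, 470, 471, 497
The 2 values of 440 occupy positions 4–5 → average rank (4+5)/2 = 4.5.
The 2 values of 470 occupy positions 6–7 → average rank (6+7)/2 = 6.5.
N has value 470 ms → rank 6.5.

6.5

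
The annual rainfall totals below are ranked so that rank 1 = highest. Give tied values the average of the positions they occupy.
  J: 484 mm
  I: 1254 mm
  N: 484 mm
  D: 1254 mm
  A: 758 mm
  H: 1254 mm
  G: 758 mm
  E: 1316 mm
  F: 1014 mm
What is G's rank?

Sorted (descending): 1316, 1254, 1254, 1254, 1014, 758, 758, 484, 484
The 3 values of 1254 occupy positions 2–4 → average rank 3.
The 2 values of 758 occupy positions 6–7 → average rank (6+7)/2 = 6.5.
The 2 values of 484 occupy positions 8–9 → average rank (8+9)/2 = 8.5.
G has value 758 mm → rank 6.5.

6.5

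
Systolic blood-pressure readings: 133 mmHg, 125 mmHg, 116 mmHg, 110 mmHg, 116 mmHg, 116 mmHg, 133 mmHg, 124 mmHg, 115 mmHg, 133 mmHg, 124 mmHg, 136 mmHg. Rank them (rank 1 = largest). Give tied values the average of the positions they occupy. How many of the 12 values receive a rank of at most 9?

Sorted (descending): 136, 133, 133, 133, 125, 124, 124, 116, 116, 116, 115, 110
The 3 values of 133 occupy positions 2–4 → average rank 3.
The 2 values of 124 occupy positions 6–7 → average rank (6+7)/2 = 6.5.
The 3 values of 116 occupy positions 8–10 → average rank 9.
Ranks ≤ 9: {1, 3, 3, 3, 5, 6.5, 6.5, 9, 9, 9} → 10 values.

10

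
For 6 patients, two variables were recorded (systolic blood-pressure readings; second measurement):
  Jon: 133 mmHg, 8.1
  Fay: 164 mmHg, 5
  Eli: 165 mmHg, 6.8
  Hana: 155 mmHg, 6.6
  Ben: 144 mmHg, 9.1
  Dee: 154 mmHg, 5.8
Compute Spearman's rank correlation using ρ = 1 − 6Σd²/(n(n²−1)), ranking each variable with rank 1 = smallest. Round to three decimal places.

-0.543

Ranks of variable 1: 1, 5, 6, 4, 2, 3
Ranks of variable 2: 5, 1, 4, 3, 6, 2
d = r₁ − r₂: -4, 4, 2, 1, -4, 1
d²: 16, 16, 4, 1, 16, 1; Σd² = 54
ρ = 1 − 6·54/(6·35) = 1 − 324/210 = -0.543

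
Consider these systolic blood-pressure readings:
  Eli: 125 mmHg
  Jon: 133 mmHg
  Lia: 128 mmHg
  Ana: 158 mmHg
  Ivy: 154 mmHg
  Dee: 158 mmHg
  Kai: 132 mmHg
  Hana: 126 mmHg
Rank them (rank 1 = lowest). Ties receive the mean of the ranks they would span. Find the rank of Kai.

Sorted (ascending): 125, 126, 128, 132, 133, 154, 158, 158
The 2 values of 158 occupy positions 7–8 → average rank (7+8)/2 = 7.5.
Kai has value 132 mmHg → rank 4.

4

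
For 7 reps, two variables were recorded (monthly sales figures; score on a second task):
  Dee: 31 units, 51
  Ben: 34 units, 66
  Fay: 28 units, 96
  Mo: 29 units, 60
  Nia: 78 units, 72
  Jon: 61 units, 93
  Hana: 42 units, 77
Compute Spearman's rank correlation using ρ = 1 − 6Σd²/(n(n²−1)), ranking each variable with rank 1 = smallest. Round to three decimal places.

Ranks of variable 1: 3, 4, 1, 2, 7, 6, 5
Ranks of variable 2: 1, 3, 7, 2, 4, 6, 5
d = r₁ − r₂: 2, 1, -6, 0, 3, 0, 0
d²: 4, 1, 36, 0, 9, 0, 0; Σd² = 50
ρ = 1 − 6·50/(7·48) = 1 − 300/336 = 0.107

0.107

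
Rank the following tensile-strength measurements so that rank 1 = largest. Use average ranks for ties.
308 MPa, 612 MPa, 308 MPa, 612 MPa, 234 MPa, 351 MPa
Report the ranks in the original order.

4.5, 1.5, 4.5, 1.5, 6, 3

Sorted (descending): 612, 612, 351, 308, 308, 234
The 2 values of 612 occupy positions 1–2 → average rank (1+2)/2 = 1.5.
The 2 values of 308 occupy positions 4–5 → average rank (4+5)/2 = 4.5.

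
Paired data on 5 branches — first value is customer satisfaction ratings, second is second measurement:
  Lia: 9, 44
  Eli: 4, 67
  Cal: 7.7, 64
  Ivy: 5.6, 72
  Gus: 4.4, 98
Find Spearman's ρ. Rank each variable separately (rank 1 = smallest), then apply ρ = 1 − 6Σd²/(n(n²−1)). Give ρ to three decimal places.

-0.700

Ranks of variable 1: 5, 1, 4, 3, 2
Ranks of variable 2: 1, 3, 2, 4, 5
d = r₁ − r₂: 4, -2, 2, -1, -3
d²: 16, 4, 4, 1, 9; Σd² = 34
ρ = 1 − 6·34/(5·24) = 1 − 204/120 = -0.700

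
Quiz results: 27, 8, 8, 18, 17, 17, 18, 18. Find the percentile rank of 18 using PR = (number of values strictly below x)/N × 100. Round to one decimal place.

50.0

N = 8.
Strictly below 18: 4. Equal to 18: 3.
PR = 4/8 × 100 = 50.0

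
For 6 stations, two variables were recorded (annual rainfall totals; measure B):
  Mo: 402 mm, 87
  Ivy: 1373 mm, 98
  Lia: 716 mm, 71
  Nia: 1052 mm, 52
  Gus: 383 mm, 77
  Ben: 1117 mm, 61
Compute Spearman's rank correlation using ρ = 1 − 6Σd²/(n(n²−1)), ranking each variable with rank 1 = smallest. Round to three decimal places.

Ranks of variable 1: 2, 6, 3, 4, 1, 5
Ranks of variable 2: 5, 6, 3, 1, 4, 2
d = r₁ − r₂: -3, 0, 0, 3, -3, 3
d²: 9, 0, 0, 9, 9, 9; Σd² = 36
ρ = 1 − 6·36/(6·35) = 1 − 216/210 = -0.029

-0.029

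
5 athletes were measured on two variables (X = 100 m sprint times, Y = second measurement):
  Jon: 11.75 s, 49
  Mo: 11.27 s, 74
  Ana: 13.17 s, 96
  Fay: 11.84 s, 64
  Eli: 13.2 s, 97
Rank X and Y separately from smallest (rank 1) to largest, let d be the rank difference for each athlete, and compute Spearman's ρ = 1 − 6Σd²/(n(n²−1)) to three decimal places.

0.700

Ranks of variable 1: 2, 1, 4, 3, 5
Ranks of variable 2: 1, 3, 4, 2, 5
d = r₁ − r₂: 1, -2, 0, 1, 0
d²: 1, 4, 0, 1, 0; Σd² = 6
ρ = 1 − 6·6/(5·24) = 1 − 36/120 = 0.700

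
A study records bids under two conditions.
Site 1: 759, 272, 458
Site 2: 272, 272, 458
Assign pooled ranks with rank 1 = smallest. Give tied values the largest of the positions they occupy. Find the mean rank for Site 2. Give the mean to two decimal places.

Sorted (ascending): 272, 272, 272, 458, 458, 759
The 3 values of 272 occupy positions 1–3 → each gets rank 3.
The 2 values of 458 occupy positions 4–5 → each gets rank 5.
Site 2 values → pooled ranks: 272→3, 272→3, 458→5
Mean rank = (3 + 3 + 5) / 3 = 3.67

3.67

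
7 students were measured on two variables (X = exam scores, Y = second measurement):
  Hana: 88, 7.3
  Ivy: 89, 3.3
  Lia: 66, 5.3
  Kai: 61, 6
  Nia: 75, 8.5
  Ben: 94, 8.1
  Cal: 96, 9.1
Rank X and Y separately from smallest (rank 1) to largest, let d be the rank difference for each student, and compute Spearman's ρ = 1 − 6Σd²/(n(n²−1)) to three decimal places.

Ranks of variable 1: 4, 5, 2, 1, 3, 6, 7
Ranks of variable 2: 4, 1, 2, 3, 6, 5, 7
d = r₁ − r₂: 0, 4, 0, -2, -3, 1, 0
d²: 0, 16, 0, 4, 9, 1, 0; Σd² = 30
ρ = 1 − 6·30/(7·48) = 1 − 180/336 = 0.464

0.464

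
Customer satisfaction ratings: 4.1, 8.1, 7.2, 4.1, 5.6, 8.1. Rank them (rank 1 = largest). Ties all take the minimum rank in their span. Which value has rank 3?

Sorted (descending): 8.1, 8.1, 7.2, 5.6, 4.1, 4.1
The 2 values of 8.1 occupy positions 1–2 → each gets rank 1.
The 2 values of 4.1 occupy positions 5–6 → each gets rank 5.
Rank 3 → value 7.2.

7.2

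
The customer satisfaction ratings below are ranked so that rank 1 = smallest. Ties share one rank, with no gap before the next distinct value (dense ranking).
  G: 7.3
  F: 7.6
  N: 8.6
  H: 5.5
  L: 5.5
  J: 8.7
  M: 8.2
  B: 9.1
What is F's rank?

3

Sorted (ascending): 5.5, 5.5, 7.3, 7.6, 8.2, 8.6, 8.7, 9.1
The 2 values of 5.5 share dense rank 1.
Remaining distinct values take the next consecutive integers.
F has value 7.6 → rank 3.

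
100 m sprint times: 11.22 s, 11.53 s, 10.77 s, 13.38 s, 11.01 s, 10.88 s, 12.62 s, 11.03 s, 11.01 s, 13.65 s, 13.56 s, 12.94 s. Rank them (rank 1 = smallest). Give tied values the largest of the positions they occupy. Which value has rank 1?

10.77

Sorted (ascending): 10.77, 10.88, 11.01, 11.01, 11.03, 11.22, 11.53, 12.62, 12.94, 13.38, 13.56, 13.65
The 2 values of 11.01 occupy positions 3–4 → each gets rank 4.
Rank 1 → value 10.77.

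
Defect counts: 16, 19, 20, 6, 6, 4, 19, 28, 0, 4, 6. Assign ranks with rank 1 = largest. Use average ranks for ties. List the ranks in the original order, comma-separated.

Sorted (descending): 28, 20, 19, 19, 16, 6, 6, 6, 4, 4, 0
The 2 values of 19 occupy positions 3–4 → average rank (3+4)/2 = 3.5.
The 3 values of 6 occupy positions 6–8 → average rank 7.
The 2 values of 4 occupy positions 9–10 → average rank (9+10)/2 = 9.5.

5, 3.5, 2, 7, 7, 9.5, 3.5, 1, 11, 9.5, 7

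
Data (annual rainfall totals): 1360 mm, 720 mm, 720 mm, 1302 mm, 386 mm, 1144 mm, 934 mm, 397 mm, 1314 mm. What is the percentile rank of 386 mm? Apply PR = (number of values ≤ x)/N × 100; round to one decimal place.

11.1

N = 9.
Strictly below 386: 0. Equal to 386: 1.
PR = 1/9 × 100 = 11.1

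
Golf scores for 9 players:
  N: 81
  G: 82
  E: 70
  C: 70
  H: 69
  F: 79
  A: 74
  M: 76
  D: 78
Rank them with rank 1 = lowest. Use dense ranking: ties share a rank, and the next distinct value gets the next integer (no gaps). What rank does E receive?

2

Sorted (ascending): 69, 70, 70, 74, 76, 78, 79, 81, 82
The 2 values of 70 share dense rank 2.
Remaining distinct values take the next consecutive integers.
E has value 70 → rank 2.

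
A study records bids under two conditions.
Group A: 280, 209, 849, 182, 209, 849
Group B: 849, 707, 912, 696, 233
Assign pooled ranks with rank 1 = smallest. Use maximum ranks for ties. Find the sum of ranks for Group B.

Sorted (ascending): 182, 209, 209, 233, 280, 696, 707, 849, 849, 849, 912
The 2 values of 209 occupy positions 2–3 → each gets rank 3.
The 3 values of 849 occupy positions 8–10 → each gets rank 10.
Group B values → pooled ranks: 849→10, 707→7, 912→11, 696→6, 233→4
Rank sum = 10 + 7 + 11 + 6 + 4 = 38

38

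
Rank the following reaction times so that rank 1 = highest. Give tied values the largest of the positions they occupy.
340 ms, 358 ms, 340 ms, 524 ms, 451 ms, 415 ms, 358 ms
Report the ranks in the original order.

Sorted (descending): 524, 451, 415, 358, 358, 340, 340
The 2 values of 358 occupy positions 4–5 → each gets rank 5.
The 2 values of 340 occupy positions 6–7 → each gets rank 7.

7, 5, 7, 1, 2, 3, 5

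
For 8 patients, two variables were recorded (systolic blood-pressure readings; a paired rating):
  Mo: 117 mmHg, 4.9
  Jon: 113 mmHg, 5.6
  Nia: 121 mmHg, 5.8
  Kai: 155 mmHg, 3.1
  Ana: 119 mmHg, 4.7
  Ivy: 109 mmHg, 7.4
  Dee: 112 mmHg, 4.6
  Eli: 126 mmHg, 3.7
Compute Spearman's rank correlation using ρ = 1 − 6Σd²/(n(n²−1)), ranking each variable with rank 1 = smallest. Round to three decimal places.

Ranks of variable 1: 4, 3, 6, 8, 5, 1, 2, 7
Ranks of variable 2: 5, 6, 7, 1, 4, 8, 3, 2
d = r₁ − r₂: -1, -3, -1, 7, 1, -7, -1, 5
d²: 1, 9, 1, 49, 1, 49, 1, 25; Σd² = 136
ρ = 1 − 6·136/(8·63) = 1 − 816/504 = -0.619

-0.619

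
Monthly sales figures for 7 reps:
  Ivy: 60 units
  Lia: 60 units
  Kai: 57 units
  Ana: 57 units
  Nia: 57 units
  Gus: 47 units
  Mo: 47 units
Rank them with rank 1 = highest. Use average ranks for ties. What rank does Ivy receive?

Sorted (descending): 60, 60, 57, 57, 57, 47, 47
The 2 values of 60 occupy positions 1–2 → average rank (1+2)/2 = 1.5.
The 3 values of 57 occupy positions 3–5 → average rank 4.
The 2 values of 47 occupy positions 6–7 → average rank (6+7)/2 = 6.5.
Ivy has value 60 units → rank 1.5.

1.5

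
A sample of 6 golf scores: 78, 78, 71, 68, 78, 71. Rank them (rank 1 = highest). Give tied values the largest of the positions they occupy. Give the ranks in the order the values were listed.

Sorted (descending): 78, 78, 78, 71, 71, 68
The 3 values of 78 occupy positions 1–3 → each gets rank 3.
The 2 values of 71 occupy positions 4–5 → each gets rank 5.

3, 3, 5, 6, 3, 5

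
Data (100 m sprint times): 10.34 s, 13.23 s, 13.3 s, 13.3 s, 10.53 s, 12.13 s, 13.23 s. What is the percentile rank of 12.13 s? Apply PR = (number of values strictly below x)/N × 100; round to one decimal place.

28.6

N = 7.
Strictly below 12.13: 2. Equal to 12.13: 1.
PR = 2/7 × 100 = 28.6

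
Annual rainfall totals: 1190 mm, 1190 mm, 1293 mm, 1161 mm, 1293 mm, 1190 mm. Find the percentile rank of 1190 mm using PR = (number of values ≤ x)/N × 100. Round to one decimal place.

N = 6.
Strictly below 1190: 1. Equal to 1190: 3.
PR = 4/6 × 100 = 66.7

66.7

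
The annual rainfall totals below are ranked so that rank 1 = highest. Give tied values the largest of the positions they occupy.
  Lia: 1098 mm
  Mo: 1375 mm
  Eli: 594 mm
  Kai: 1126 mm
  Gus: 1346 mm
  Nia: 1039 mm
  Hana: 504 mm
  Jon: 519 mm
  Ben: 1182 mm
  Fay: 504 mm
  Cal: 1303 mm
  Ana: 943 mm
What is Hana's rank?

Sorted (descending): 1375, 1346, 1303, 1182, 1126, 1098, 1039, 943, 594, 519, 504, 504
The 2 values of 504 occupy positions 11–12 → each gets rank 12.
Hana has value 504 mm → rank 12.

12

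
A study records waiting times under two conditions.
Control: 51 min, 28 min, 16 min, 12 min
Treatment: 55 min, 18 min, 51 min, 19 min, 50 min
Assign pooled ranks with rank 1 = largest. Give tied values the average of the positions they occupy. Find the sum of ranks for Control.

Sorted (descending): 55, 51, 51, 50, 28, 19, 18, 16, 12
The 2 values of 51 occupy positions 2–3 → average rank (2+3)/2 = 2.5.
Control values → pooled ranks: 51→2.5, 28→5, 16→8, 12→9
Rank sum = 2.5 + 5 + 8 + 9 = 24.5

24.5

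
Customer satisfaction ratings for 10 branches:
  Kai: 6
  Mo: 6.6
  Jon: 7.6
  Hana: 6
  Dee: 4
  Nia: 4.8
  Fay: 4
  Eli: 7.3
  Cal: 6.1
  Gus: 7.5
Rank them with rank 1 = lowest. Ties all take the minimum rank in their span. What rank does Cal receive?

Sorted (ascending): 4, 4, 4.8, 6, 6, 6.1, 6.6, 7.3, 7.5, 7.6
The 2 values of 4 occupy positions 1–2 → each gets rank 1.
The 2 values of 6 occupy positions 4–5 → each gets rank 4.
Cal has value 6.1 → rank 6.

6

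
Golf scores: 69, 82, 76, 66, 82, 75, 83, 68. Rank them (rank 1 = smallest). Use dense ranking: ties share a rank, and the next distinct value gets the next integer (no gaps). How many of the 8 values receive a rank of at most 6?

7

Sorted (ascending): 66, 68, 69, 75, 76, 82, 82, 83
The 2 values of 82 share dense rank 6.
Remaining distinct values take the next consecutive integers.
Ranks ≤ 6: {1, 2, 3, 4, 5, 6, 6} → 7 values.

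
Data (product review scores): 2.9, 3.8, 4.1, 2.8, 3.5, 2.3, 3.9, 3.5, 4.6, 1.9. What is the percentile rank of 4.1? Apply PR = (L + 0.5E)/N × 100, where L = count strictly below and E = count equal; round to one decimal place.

85.0

N = 10.
Strictly below 4.1: 8. Equal to 4.1: 1.
PR = (8 + 0.5·1)/10 × 100 = 85.0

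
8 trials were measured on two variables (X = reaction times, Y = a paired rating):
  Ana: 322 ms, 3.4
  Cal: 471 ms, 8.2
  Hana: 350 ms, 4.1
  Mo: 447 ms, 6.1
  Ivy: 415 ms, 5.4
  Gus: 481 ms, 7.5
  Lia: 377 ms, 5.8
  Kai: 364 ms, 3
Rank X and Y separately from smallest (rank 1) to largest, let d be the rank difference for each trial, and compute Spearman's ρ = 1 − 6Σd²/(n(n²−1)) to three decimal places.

0.881

Ranks of variable 1: 1, 7, 2, 6, 5, 8, 4, 3
Ranks of variable 2: 2, 8, 3, 6, 4, 7, 5, 1
d = r₁ − r₂: -1, -1, -1, 0, 1, 1, -1, 2
d²: 1, 1, 1, 0, 1, 1, 1, 4; Σd² = 10
ρ = 1 − 6·10/(8·63) = 1 − 60/504 = 0.881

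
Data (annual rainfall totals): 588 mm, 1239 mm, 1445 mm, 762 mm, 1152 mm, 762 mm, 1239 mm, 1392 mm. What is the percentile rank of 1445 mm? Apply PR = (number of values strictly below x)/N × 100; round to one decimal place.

N = 8.
Strictly below 1445: 7. Equal to 1445: 1.
PR = 7/8 × 100 = 87.5

87.5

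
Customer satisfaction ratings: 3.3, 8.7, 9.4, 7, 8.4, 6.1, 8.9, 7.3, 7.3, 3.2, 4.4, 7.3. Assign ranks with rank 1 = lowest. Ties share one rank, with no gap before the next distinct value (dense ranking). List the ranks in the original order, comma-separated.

2, 8, 10, 5, 7, 4, 9, 6, 6, 1, 3, 6

Sorted (ascending): 3.2, 3.3, 4.4, 6.1, 7, 7.3, 7.3, 7.3, 8.4, 8.7, 8.9, 9.4
The 3 values of 7.3 share dense rank 6.
Remaining distinct values take the next consecutive integers.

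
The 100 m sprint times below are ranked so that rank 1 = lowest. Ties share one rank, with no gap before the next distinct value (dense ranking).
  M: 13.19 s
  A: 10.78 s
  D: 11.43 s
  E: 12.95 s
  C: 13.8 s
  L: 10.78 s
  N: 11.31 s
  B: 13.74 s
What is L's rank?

Sorted (ascending): 10.78, 10.78, 11.31, 11.43, 12.95, 13.19, 13.74, 13.8
The 2 values of 10.78 share dense rank 1.
Remaining distinct values take the next consecutive integers.
L has value 10.78 s → rank 1.

1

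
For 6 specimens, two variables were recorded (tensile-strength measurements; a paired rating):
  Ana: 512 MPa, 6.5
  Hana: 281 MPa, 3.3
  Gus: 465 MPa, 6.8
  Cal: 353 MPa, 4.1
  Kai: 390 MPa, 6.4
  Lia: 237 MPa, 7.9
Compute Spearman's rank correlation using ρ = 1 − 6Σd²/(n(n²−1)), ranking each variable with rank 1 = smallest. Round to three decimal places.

Ranks of variable 1: 6, 2, 5, 3, 4, 1
Ranks of variable 2: 4, 1, 5, 2, 3, 6
d = r₁ − r₂: 2, 1, 0, 1, 1, -5
d²: 4, 1, 0, 1, 1, 25; Σd² = 32
ρ = 1 − 6·32/(6·35) = 1 − 192/210 = 0.086

0.086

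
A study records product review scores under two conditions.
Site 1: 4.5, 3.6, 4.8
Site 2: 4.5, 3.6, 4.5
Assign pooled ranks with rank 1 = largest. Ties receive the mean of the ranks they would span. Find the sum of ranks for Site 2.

Sorted (descending): 4.8, 4.5, 4.5, 4.5, 3.6, 3.6
The 3 values of 4.5 occupy positions 2–4 → average rank 3.
The 2 values of 3.6 occupy positions 5–6 → average rank (5+6)/2 = 5.5.
Site 2 values → pooled ranks: 4.5→3, 3.6→5.5, 4.5→3
Rank sum = 3 + 5.5 + 3 = 11.5

11.5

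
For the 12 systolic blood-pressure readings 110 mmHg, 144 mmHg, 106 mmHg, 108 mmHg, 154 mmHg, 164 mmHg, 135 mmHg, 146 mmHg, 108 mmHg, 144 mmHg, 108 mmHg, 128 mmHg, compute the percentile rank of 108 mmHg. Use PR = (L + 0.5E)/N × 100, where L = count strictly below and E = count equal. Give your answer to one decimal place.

N = 12.
Strictly below 108: 1. Equal to 108: 3.
PR = (1 + 0.5·3)/12 × 100 = 20.8

20.8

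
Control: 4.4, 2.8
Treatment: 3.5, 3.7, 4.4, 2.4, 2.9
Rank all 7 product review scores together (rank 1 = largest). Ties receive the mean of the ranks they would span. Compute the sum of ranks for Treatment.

Sorted (descending): 4.4, 4.4, 3.7, 3.5, 2.9, 2.8, 2.4
The 2 values of 4.4 occupy positions 1–2 → average rank (1+2)/2 = 1.5.
Treatment values → pooled ranks: 3.5→4, 3.7→3, 4.4→1.5, 2.4→7, 2.9→5
Rank sum = 4 + 3 + 1.5 + 7 + 5 = 20.5

20.5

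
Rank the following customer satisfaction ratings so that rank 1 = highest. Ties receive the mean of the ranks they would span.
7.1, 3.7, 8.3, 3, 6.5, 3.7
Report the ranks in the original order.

2, 4.5, 1, 6, 3, 4.5

Sorted (descending): 8.3, 7.1, 6.5, 3.7, 3.7, 3
The 2 values of 3.7 occupy positions 4–5 → average rank (4+5)/2 = 4.5.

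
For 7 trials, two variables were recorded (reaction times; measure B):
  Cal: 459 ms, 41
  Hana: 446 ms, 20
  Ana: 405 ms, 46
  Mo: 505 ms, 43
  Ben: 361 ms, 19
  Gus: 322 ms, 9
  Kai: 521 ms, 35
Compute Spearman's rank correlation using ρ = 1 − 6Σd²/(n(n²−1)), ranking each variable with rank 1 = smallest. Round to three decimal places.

0.536

Ranks of variable 1: 5, 4, 3, 6, 2, 1, 7
Ranks of variable 2: 5, 3, 7, 6, 2, 1, 4
d = r₁ − r₂: 0, 1, -4, 0, 0, 0, 3
d²: 0, 1, 16, 0, 0, 0, 9; Σd² = 26
ρ = 1 − 6·26/(7·48) = 1 − 156/336 = 0.536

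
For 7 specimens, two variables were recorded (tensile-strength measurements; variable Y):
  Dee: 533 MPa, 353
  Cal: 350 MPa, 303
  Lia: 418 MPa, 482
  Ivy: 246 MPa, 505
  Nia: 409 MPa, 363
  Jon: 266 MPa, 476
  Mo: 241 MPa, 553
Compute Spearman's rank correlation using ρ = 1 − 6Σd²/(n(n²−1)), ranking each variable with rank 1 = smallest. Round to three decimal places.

Ranks of variable 1: 7, 4, 6, 2, 5, 3, 1
Ranks of variable 2: 2, 1, 5, 6, 3, 4, 7
d = r₁ − r₂: 5, 3, 1, -4, 2, -1, -6
d²: 25, 9, 1, 16, 4, 1, 36; Σd² = 92
ρ = 1 − 6·92/(7·48) = 1 − 552/336 = -0.643

-0.643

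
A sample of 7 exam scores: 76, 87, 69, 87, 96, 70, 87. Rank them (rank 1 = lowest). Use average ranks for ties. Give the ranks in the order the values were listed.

3, 5, 1, 5, 7, 2, 5

Sorted (ascending): 69, 70, 76, 87, 87, 87, 96
The 3 values of 87 occupy positions 4–6 → average rank 5.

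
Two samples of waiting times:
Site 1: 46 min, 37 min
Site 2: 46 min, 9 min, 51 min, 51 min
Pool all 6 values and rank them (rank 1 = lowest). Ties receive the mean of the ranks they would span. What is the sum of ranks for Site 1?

Sorted (ascending): 9, 37, 46, 46, 51, 51
The 2 values of 46 occupy positions 3–4 → average rank (3+4)/2 = 3.5.
The 2 values of 51 occupy positions 5–6 → average rank (5+6)/2 = 5.5.
Site 1 values → pooled ranks: 46→3.5, 37→2
Rank sum = 3.5 + 2 = 5.5

5.5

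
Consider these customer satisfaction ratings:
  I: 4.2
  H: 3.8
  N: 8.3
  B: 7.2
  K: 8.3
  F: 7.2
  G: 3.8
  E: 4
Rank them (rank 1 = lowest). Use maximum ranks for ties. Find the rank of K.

8

Sorted (ascending): 3.8, 3.8, 4, 4.2, 7.2, 7.2, 8.3, 8.3
The 2 values of 3.8 occupy positions 1–2 → each gets rank 2.
The 2 values of 7.2 occupy positions 5–6 → each gets rank 6.
The 2 values of 8.3 occupy positions 7–8 → each gets rank 8.
K has value 8.3 → rank 8.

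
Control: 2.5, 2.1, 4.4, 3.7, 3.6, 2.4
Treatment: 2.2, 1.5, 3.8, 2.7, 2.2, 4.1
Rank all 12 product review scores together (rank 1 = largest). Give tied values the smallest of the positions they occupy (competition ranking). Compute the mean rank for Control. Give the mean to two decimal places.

Sorted (descending): 4.4, 4.1, 3.8, 3.7, 3.6, 2.7, 2.5, 2.4, 2.2, 2.2, 2.1, 1.5
The 2 values of 2.2 occupy positions 9–10 → each gets rank 9.
Control values → pooled ranks: 2.5→7, 2.1→11, 4.4→1, 3.7→4, 3.6→5, 2.4→8
Mean rank = (7 + 11 + 1 + 4 + 5 + 8) / 6 = 6.00

6.00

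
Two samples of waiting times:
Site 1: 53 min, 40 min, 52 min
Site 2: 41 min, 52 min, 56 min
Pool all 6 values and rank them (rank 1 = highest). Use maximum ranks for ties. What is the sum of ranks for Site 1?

Sorted (descending): 56, 53, 52, 52, 41, 40
The 2 values of 52 occupy positions 3–4 → each gets rank 4.
Site 1 values → pooled ranks: 53→2, 40→6, 52→4
Rank sum = 2 + 6 + 4 = 12

12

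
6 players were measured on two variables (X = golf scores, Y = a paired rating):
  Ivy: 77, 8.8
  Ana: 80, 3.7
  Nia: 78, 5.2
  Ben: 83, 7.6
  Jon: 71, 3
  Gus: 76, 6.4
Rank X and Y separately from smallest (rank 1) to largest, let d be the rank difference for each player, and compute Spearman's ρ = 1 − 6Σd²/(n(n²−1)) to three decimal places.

0.314

Ranks of variable 1: 3, 5, 4, 6, 1, 2
Ranks of variable 2: 6, 2, 3, 5, 1, 4
d = r₁ − r₂: -3, 3, 1, 1, 0, -2
d²: 9, 9, 1, 1, 0, 4; Σd² = 24
ρ = 1 − 6·24/(6·35) = 1 − 144/210 = 0.314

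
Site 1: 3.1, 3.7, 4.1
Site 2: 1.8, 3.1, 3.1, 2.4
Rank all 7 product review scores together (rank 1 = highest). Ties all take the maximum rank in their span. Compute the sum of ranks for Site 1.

Sorted (descending): 4.1, 3.7, 3.1, 3.1, 3.1, 2.4, 1.8
The 3 values of 3.1 occupy positions 3–5 → each gets rank 5.
Site 1 values → pooled ranks: 3.1→5, 3.7→2, 4.1→1
Rank sum = 5 + 2 + 1 = 8

8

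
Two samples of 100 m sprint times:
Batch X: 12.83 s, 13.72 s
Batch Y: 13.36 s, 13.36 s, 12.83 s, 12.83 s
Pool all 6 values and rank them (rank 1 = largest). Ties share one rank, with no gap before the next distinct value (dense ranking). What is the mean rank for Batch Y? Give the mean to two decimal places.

Sorted (descending): 13.72, 13.36, 13.36, 12.83, 12.83, 12.83
The 2 values of 13.36 share dense rank 2.
The 3 values of 12.83 share dense rank 3.
Remaining distinct values take the next consecutive integers.
Batch Y values → pooled ranks: 13.36→2, 13.36→2, 12.83→3, 12.83→3
Mean rank = (2 + 2 + 3 + 3) / 4 = 2.50

2.50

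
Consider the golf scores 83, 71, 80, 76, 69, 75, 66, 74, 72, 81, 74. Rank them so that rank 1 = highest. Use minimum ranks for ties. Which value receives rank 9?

71

Sorted (descending): 83, 81, 80, 76, 75, 74, 74, 72, 71, 69, 66
The 2 values of 74 occupy positions 6–7 → each gets rank 6.
Rank 9 → value 71.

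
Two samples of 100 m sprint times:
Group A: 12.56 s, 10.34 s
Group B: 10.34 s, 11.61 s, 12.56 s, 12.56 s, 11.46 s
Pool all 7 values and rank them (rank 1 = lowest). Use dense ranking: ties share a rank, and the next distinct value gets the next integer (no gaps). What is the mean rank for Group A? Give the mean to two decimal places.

2.50

Sorted (ascending): 10.34, 10.34, 11.46, 11.61, 12.56, 12.56, 12.56
The 2 values of 10.34 share dense rank 1.
The 3 values of 12.56 share dense rank 4.
Remaining distinct values take the next consecutive integers.
Group A values → pooled ranks: 12.56→4, 10.34→1
Mean rank = (4 + 1) / 2 = 2.50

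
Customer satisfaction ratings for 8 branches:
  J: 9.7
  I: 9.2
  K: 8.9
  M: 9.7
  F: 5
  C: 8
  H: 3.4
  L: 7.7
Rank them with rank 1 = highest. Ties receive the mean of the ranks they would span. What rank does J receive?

1.5

Sorted (descending): 9.7, 9.7, 9.2, 8.9, 8, 7.7, 5, 3.4
The 2 values of 9.7 occupy positions 1–2 → average rank (1+2)/2 = 1.5.
J has value 9.7 → rank 1.5.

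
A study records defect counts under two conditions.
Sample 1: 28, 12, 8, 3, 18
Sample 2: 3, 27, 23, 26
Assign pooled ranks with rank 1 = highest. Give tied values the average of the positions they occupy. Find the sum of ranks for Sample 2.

17.5

Sorted (descending): 28, 27, 26, 23, 18, 12, 8, 3, 3
The 2 values of 3 occupy positions 8–9 → average rank (8+9)/2 = 8.5.
Sample 2 values → pooled ranks: 3→8.5, 27→2, 23→4, 26→3
Rank sum = 8.5 + 2 + 4 + 3 = 17.5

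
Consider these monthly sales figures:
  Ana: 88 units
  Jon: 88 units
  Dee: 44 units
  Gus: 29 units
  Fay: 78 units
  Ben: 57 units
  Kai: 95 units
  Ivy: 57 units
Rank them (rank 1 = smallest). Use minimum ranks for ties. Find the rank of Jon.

6

Sorted (ascending): 29, 44, 57, 57, 78, 88, 88, 95
The 2 values of 57 occupy positions 3–4 → each gets rank 3.
The 2 values of 88 occupy positions 6–7 → each gets rank 6.
Jon has value 88 units → rank 6.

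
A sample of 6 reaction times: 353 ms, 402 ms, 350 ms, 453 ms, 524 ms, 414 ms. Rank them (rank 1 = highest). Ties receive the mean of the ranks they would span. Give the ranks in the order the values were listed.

5, 4, 6, 2, 1, 3

Sorted (descending): 524, 453, 414, 402, 353, 350
No ties — each value takes its position as its rank.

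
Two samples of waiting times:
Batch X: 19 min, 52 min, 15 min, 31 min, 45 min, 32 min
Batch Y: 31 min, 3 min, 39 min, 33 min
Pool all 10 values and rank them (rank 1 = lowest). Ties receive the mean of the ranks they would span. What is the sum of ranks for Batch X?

Sorted (ascending): 3, 15, 19, 31, 31, 32, 33, 39, 45, 52
The 2 values of 31 occupy positions 4–5 → average rank (4+5)/2 = 4.5.
Batch X values → pooled ranks: 19→3, 52→10, 15→2, 31→4.5, 45→9, 32→6
Rank sum = 3 + 10 + 2 + 4.5 + 9 + 6 = 34.5

34.5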